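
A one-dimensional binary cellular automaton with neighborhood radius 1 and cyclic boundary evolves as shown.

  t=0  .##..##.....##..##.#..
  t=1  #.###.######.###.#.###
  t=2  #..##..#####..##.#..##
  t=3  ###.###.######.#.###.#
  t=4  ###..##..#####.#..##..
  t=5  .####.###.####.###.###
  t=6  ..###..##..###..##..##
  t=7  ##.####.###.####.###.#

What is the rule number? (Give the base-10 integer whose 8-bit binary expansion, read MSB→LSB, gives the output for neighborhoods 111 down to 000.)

215

  ###|#  b7=1 t=1,i=3
  ##.|#  b6=1 t=0,i=2
  #.#|.  b5=0 t=0,i=18
  #..|#  b4=1 t=0,i=3
  .##|.  b3=0 t=0,i=1
  .#.|#  b2=1 t=0,i=19
  ..#|#  b1=1 t=0,i=0
  ...|#  b0=1 t=0,i=8
  bits 11010111 = 215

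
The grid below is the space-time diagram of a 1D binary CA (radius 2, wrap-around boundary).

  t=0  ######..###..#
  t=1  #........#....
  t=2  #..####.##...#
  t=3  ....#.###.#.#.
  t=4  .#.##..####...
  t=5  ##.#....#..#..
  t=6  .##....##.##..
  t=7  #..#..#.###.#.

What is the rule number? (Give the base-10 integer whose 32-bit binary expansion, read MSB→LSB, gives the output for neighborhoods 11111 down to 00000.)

  nb #####: next=.  (t=0,i=1, bit31=0)
  nb ####.: next=.  (t=0,i=4, bit30=0)
  nb ###.#: next=#  (t=2,i=6, bit29=1)
  nb ###..: next=.  (t=0,i=5, bit28=0)
  nb ##.##: next=#  (t=2,i=7, bit27=1)
  nb ##.#.: next=#  (t=3,i=9, bit26=1)
  nb ##..#: next=.  (t=0,i=6, bit25=0)
  nb ##...: next=#  (t=2,i=10, bit24=1)
  nb #.###: next=.  (t=3,i=6, bit23=0)
  nb #.##.: next=#  (t=2,i=8, bit22=1)
  nb #.#.#: next=#  (t=3,i=10, bit21=1)
  nb #.#..: next=.  (t=3,i=12, bit20=0)
  nb #..##: next=.  (t=0,i=7, bit19=0)
  nb #..#.: next=#  (t=5,i=10, bit18=1)
  nb #...#: next=.  (t=2,i=11, bit17=0)
  nb #....: next=.  (t=1,i=2, bit16=0)
  nb .####: next=#  (t=0,i=0, bit15=1)
  nb .###.: next=#  (t=0,i=9, bit14=1)
  nb .##.#: next=#  (t=5,i=1, bit13=1)
  nb .##..: next=.  (t=2,i=0, bit12=0)
  nb .#.##: next=.  (t=3,i=5, bit11=0)
  nb .#.#.: next=.  (t=3,i=11, bit10=0)
  nb .#..#: next=.  (t=5,i=9, bit9=0)
  nb .#...: next=.  (t=1,i=1, bit8=0)
  nb ..###: next=.  (t=0,i=8, bit7=0)
  nb ..##.: next=.  (t=2,i=13, bit6=0)
  nb ..#.#: next=#  (t=3,i=4, bit5=1)
  nb ..#..: next=#  (t=1,i=0, bit4=1)
  nb ...##: next=#  (t=2,i=12, bit3=1)
  nb ...#.: next=#  (t=1,i=8, bit2=1)
  nb ....#: next=.  (t=1,i=7, bit1=0)
  nb .....: next=#  (t=1,i=3, bit0=1)
  bits 00101101011001001110000000111101 = 761585725

761585725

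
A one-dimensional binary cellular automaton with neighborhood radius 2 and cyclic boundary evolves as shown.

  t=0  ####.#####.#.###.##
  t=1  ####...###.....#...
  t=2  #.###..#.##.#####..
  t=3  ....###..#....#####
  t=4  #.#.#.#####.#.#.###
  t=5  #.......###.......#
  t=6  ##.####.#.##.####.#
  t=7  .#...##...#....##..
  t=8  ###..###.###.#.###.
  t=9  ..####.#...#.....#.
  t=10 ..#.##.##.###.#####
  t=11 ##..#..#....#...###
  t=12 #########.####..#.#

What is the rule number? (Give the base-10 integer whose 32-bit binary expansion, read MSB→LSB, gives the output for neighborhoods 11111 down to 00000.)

4082897879

  [31] ##### => #  t=0,i=0
  [30] ####. => #  t=0,i=2
  [29] ###.# => #  t=0,i=3
  [28] ###.. => #  t=1,i=3
  [27] ##.## => .  t=0,i=4
  [26] ##.#. => .  t=0,i=10
  [25] ##..# => #  t=2,i=5
  [24] ##... => #  t=1,i=4
  [23] #.### => .  t=0,i=5
  [22] #.##. => #  t=2,i=9
  [21] #.#.# => .  t=0,i=11
  [20] #.#.. => #  t=9,i=7
  [19] #..## => #  t=8,i=4
  [18] #..#. => #  t=2,i=6
  [17] #...# => .  t=1,i=5
  [16] #.... => .  t=1,i=11
  [15] .#### => .  t=0,i=6
  [14] .###. => .  t=0,i=14
  [13] .##.# => .  t=2,i=10
  [12] .##.. => #  t=5,i=0
  [11] .#.## => .  t=0,i=12
  [10] .#.#. => .  t=4,i=3
  [9] .#..# => #  t=11,i=5
  [8] .#... => #  t=1,i=16
  [7] ..### => #  t=1,i=0
  [6] ..##. => #  t=5,i=18
  [5] ..#.# => .  t=2,i=0
  [4] ..#.. => #  t=1,i=15
  [3] ...## => .  t=1,i=6
  [2] ...#. => #  t=1,i=14
  [1] ....# => #  t=1,i=13
  [0] ..... => #  t=1,i=12
  bits 11110011010111000001001111010111 = 4082897879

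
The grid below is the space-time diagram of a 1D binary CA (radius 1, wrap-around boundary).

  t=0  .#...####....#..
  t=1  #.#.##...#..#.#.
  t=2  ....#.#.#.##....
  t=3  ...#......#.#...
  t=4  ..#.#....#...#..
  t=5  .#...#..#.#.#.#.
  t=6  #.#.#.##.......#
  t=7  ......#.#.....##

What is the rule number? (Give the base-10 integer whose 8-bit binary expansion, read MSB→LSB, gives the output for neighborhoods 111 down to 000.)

  nb ###: next=.  (t=0,i=6, bit7=0)
  nb ##.: next=.  (t=0,i=8, bit6=0)
  nb #.#: next=.  (t=1,i=1, bit5=0)
  nb #..: next=#  (t=0,i=2, bit4=1)
  nb .##: next=#  (t=0,i=5, bit3=1)
  nb .#.: next=.  (t=0,i=1, bit2=0)
  nb ..#: next=#  (t=0,i=0, bit1=1)
  nb ...: next=.  (t=0,i=3, bit0=0)
  bits 00011010 = 26

26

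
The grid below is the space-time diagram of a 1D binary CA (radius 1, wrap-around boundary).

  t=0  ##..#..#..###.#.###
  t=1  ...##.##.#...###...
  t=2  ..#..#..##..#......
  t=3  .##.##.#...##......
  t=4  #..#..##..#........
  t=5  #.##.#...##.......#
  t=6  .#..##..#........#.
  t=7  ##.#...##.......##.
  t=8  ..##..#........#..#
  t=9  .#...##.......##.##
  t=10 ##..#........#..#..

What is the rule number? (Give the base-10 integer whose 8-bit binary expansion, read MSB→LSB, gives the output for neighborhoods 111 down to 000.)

  ###|.  b7=0 t=0,i=0
  ##.|.  b6=0 t=0,i=1
  #.#|#  b5=1 t=0,i=13
  #..|.  b4=0 t=0,i=2
  .##|.  b3=0 t=0,i=10
  .#.|#  b2=1 t=0,i=4
  ..#|#  b1=1 t=0,i=3
  ...|.  b0=0 t=1,i=0
  bits 00100110 = 38

38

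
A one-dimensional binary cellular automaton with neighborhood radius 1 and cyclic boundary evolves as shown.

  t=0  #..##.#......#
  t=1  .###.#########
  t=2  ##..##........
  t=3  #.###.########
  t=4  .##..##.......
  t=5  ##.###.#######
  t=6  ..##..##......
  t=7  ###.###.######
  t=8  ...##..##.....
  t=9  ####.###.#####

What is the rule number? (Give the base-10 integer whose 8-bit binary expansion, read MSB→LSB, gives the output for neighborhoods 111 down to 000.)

63

  nb ###: next=.  (t=1,i=2, bit7=0)
  nb ##.: next=.  (t=0,i=0, bit6=0)
  nb #.#: next=#  (t=0,i=5, bit5=1)
  nb #..: next=#  (t=0,i=1, bit4=1)
  nb .##: next=#  (t=0,i=3, bit3=1)
  nb .#.: next=#  (t=0,i=6, bit2=1)
  nb ..#: next=#  (t=0,i=2, bit1=1)
  nb ...: next=#  (t=0,i=8, bit0=1)
  bits 00111111 = 63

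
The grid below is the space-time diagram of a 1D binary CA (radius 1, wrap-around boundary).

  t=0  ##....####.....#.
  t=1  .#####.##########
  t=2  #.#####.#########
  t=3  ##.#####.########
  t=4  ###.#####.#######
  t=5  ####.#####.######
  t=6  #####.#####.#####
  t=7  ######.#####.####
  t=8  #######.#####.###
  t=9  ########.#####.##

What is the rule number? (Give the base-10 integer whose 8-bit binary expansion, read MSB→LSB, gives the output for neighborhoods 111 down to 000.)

  [7] ### => #  t=0,i=7
  [6] ##. => #  t=0,i=1
  [5] #.# => #  t=0,i=16
  [4] #.. => #  t=0,i=2
  [3] .## => .  t=0,i=0
  [2] .#. => #  t=0,i=15
  [1] ..# => #  t=0,i=5
  [0] ... => #  t=0,i=3
  bits 11110111 = 247

247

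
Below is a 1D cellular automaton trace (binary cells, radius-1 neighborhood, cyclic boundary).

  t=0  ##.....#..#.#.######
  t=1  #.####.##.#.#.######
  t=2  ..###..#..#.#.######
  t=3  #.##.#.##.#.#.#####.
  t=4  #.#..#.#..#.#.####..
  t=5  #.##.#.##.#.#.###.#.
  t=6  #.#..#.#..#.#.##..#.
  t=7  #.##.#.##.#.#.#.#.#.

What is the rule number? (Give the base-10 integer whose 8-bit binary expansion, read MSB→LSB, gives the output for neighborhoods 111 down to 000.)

157

  nb ###: next=#  (t=0,i=0, bit7=1)
  nb ##.: next=.  (t=0,i=1, bit6=0)
  nb #.#: next=.  (t=0,i=11, bit5=0)
  nb #..: next=#  (t=0,i=2, bit4=1)
  nb .##: next=#  (t=0,i=14, bit3=1)
  nb .#.: next=#  (t=0,i=7, bit2=1)
  nb ..#: next=.  (t=0,i=6, bit1=0)
  nb ...: next=#  (t=0,i=3, bit0=1)
  bits 10011101 = 157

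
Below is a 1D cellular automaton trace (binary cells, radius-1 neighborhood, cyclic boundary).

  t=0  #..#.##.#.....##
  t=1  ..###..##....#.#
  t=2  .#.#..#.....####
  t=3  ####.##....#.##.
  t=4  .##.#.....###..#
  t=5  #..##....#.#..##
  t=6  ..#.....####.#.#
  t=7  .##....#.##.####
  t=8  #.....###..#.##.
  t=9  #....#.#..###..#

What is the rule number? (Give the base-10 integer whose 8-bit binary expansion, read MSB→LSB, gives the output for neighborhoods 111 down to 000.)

  [7] ### => #  t=0,i=15
  [6] ##. => .  t=0,i=0
  [5] #.# => #  t=0,i=4
  [4] #.. => .  t=0,i=1
  [3] .## => .  t=0,i=5
  [2] .#. => #  t=0,i=3
  [1] ..# => #  t=0,i=2
  [0] ... => .  t=0,i=10
  bits 10100110 = 166

166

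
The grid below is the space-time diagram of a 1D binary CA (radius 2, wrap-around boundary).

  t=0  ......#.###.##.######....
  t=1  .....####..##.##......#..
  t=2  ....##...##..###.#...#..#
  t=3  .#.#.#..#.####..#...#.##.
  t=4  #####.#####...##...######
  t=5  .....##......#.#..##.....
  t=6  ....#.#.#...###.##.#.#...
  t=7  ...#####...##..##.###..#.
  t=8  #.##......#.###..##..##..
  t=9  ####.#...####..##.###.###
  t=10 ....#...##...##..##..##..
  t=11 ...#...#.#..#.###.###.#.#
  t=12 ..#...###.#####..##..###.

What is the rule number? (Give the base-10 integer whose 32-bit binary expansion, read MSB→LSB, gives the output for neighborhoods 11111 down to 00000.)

  ##### -> .   bit 31 = 0  t=0,i=17
  ####. -> .   bit 30 = 0  t=0,i=19
  ###.# -> .   bit 29 = 0  t=0,i=10
  ###.. -> .   bit 28 = 0  t=0,i=20
  ##.## -> #   bit 27 = 1  t=0,i=11
  ##.#. -> #   bit 26 = 1  t=2,i=16
  ##..# -> #   bit 25 = 1  t=1,i=9
  ##... -> .   bit 24 = 0  t=0,i=21
  #.### -> #   bit 23 = 1  t=0,i=8
  #.##. -> #   bit 22 = 1  t=0,i=12
  #.#.# -> #   bit 21 = 1  t=3,i=3
  #.#.. -> .   bit 20 = 0  t=2,i=17
  #..## -> #   bit 19 = 1  t=1,i=10
  #..#. -> #   bit 18 = 1  t=2,i=23
  #...# -> .   bit 17 = 0  t=2,i=7
  #.... -> #   bit 16 = 1  t=0,i=22
  .#### -> .   bit 15 = 0  t=0,i=16
  .###. -> .   bit 14 = 0  t=0,i=9
  .##.# -> .   bit 13 = 0  t=0,i=13
  .##.. -> #   bit 12 = 1  t=1,i=15
  .#.## -> #   bit 11 = 1  t=0,i=7
  .#.#. -> #   bit 10 = 1  t=3,i=2
  .#..# -> #   bit 9 = 1  t=2,i=22
  .#... -> .   bit 8 = 0  t=1,i=23
  ..### -> #   bit 7 = 1  t=1,i=5
  ..##. -> .   bit 6 = 0  t=1,i=11
  ..#.# -> #   bit 5 = 1  t=0,i=6
  ..#.. -> .   bit 4 = 0  t=1,i=22
  ...## -> #   bit 3 = 1  t=1,i=4
  ...#. -> #   bit 2 = 1  t=0,i=5
  ....# -> .   bit 1 = 0  t=0,i=4
  ..... -> .   bit 0 = 0  t=0,i=0
  bits 00001110111011010001111010101100 = 250420908

250420908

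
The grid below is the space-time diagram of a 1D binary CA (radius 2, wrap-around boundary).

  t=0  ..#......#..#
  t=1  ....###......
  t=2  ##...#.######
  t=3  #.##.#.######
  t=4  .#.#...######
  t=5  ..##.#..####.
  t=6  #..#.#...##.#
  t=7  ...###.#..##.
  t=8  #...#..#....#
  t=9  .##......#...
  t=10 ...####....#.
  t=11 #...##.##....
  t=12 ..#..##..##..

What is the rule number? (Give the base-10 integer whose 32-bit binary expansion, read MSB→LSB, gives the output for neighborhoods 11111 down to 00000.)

  nb #####: next=#  (t=2,i=9, bit31=1)
  nb ####.: next=#  (t=2,i=0, bit30=1)
  nb ###.#: next=.  (t=3,i=0, bit29=0)
  nb ###..: next=.  (t=1,i=6, bit28=0)
  nb ##.##: next=#  (t=3,i=1, bit27=1)
  nb ##.#.: next=.  (t=3,i=4, bit26=0)
  nb ##..#: next=.  (t=6,i=1, bit25=0)
  nb ##...: next=#  (t=1,i=7, bit24=1)
  nb #.###: next=#  (t=2,i=7, bit23=1)
  nb #.##.: next=.  (t=3,i=2, bit22=0)
  nb #.#.#: next=.  (t=3,i=5, bit21=0)
  nb #.#..: next=#  (t=4,i=3, bit20=1)
  nb #..##: next=.  (t=5,i=7, bit19=0)
  nb #..#.: next=.  (t=0,i=1, bit18=0)
  nb #...#: next=#  (t=2,i=3, bit17=1)
  nb #....: next=#  (t=0,i=4, bit16=1)
  nb .####: next=#  (t=2,i=8, bit15=1)
  nb .###.: next=#  (t=1,i=5, bit14=1)
  nb .##.#: next=#  (t=3,i=3, bit13=1)
  nb .##..: next=.  (t=6,i=0, bit12=0)
  nb .#.##: next=.  (t=2,i=6, bit11=0)
  nb .#.#.: next=#  (t=4,i=2, bit10=1)
  nb .#..#: next=.  (t=0,i=0, bit9=0)
  nb .#...: next=.  (t=0,i=3, bit8=0)
  nb ..###: next=.  (t=1,i=4, bit7=0)
  nb ..##.: next=.  (t=5,i=2, bit6=0)
  nb ..#.#: next=#  (t=2,i=5, bit5=1)
  nb ..#..: next=.  (t=0,i=2, bit4=0)
  nb ...##: next=.  (t=1,i=3, bit3=0)
  nb ...#.: next=.  (t=0,i=8, bit2=0)
  nb ....#: next=.  (t=0,i=7, bit1=0)
  nb .....: next=#  (t=0,i=5, bit0=1)
  bits 11001001100100111110010000100001 = 3381912609

3381912609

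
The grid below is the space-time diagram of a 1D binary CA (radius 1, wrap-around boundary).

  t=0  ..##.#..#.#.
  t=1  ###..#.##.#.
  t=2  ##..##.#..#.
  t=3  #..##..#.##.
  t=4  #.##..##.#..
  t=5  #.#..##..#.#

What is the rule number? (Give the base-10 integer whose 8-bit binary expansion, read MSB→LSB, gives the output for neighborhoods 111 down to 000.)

143

  ###|#  b7=1 t=1,i=1
  ##.|.  b6=0 t=0,i=3
  #.#|.  b5=0 t=0,i=4
  #..|.  b4=0 t=0,i=6
  .##|#  b3=1 t=0,i=2
  .#.|#  b2=1 t=0,i=5
  ..#|#  b1=1 t=0,i=1
  ...|#  b0=1 t=0,i=0
  bits 10001111 = 143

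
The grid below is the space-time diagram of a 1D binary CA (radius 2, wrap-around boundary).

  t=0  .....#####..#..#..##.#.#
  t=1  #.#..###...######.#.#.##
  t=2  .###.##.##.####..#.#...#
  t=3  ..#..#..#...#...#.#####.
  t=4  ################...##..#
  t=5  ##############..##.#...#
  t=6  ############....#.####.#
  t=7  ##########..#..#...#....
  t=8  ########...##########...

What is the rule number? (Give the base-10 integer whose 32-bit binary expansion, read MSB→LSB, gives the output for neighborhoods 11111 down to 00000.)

  nb #####: next=#  (t=0,i=7, bit31=1)
  nb ####.: next=.  (t=0,i=8, bit30=0)
  nb ###.#: next=.  (t=1,i=0, bit29=0)
  nb ###..: next=.  (t=0,i=9, bit28=0)
  nb ##.##: next=.  (t=2,i=4, bit27=0)
  nb ##.#.: next=#  (t=0,i=20, bit26=1)
  nb ##..#: next=.  (t=0,i=10, bit25=0)
  nb ##...: next=#  (t=1,i=8, bit24=1)
  nb #.###: next=.  (t=1,i=22, bit23=0)
  nb #.##.: next=#  (t=2,i=5, bit22=1)
  nb #.#.#: next=.  (t=0,i=21, bit21=0)
  nb #.#..: next=#  (t=0,i=23, bit20=1)
  nb #..##: next=.  (t=0,i=17, bit19=0)
  nb #..#.: next=#  (t=0,i=11, bit18=1)
  nb #...#: next=#  (t=1,i=9, bit17=1)
  nb #....: next=.  (t=0,i=1, bit16=0)
  nb .####: next=#  (t=0,i=6, bit15=1)
  nb .###.: next=#  (t=1,i=6, bit14=1)
  nb .##.#: next=.  (t=0,i=19, bit13=0)
  nb .##..: next=.  (t=4,i=20, bit12=0)
  nb .#.##: next=.  (t=1,i=21, bit11=0)
  nb .#.#.: next=#  (t=0,i=22, bit10=1)
  nb .#..#: next=#  (t=0,i=13, bit9=1)
  nb .#...: next=#  (t=0,i=0, bit8=1)
  nb ..###: next=#  (t=0,i=5, bit7=1)
  nb ..##.: next=#  (t=0,i=18, bit6=1)
  nb ..#.#: next=.  (t=2,i=17, bit5=0)
  nb ..#..: next=#  (t=0,i=12, bit4=1)
  nb ...##: next=.  (t=0,i=4, bit3=0)
  nb ...#.: next=#  (t=2,i=22, bit2=1)
  nb ....#: next=.  (t=0,i=3, bit1=0)
  nb .....: next=#  (t=0,i=2, bit0=1)
  bits 10000101010101101100011111010101 = 2237056981

2237056981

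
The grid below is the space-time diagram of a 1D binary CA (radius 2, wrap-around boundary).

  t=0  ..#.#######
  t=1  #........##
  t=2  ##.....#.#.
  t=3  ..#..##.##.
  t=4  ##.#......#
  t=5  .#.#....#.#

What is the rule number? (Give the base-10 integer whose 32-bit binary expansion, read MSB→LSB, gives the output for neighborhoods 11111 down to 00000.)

1932658310

  nb #####: next=.  (t=0,i=6, bit31=0)
  nb ####.: next=#  (t=0,i=9, bit30=1)
  nb ###.#: next=#  (t=4,i=1, bit29=1)
  nb ###..: next=#  (t=0,i=10, bit28=1)
  nb ##.##: next=.  (t=3,i=7, bit27=0)
  nb ##.#.: next=.  (t=4,i=2, bit26=0)
  nb ##..#: next=#  (t=0,i=0, bit25=1)
  nb ##...: next=#  (t=1,i=1, bit24=1)
  nb #.###: next=.  (t=0,i=4, bit23=0)
  nb #.##.: next=.  (t=2,i=0, bit22=0)
  nb #.#.#: next=#  (t=2,i=9, bit21=1)
  nb #.#..: next=#  (t=4,i=3, bit20=1)
  nb #..##: next=.  (t=3,i=4, bit19=0)
  nb #..#.: next=.  (t=0,i=1, bit18=0)
  nb #...#: next=#  (t=3,i=0, bit17=1)
  nb #....: next=.  (t=1,i=2, bit16=0)
  nb .####: next=.  (t=0,i=5, bit15=0)
  nb .###.: next=.  (t=1,i=10, bit14=0)
  nb .##.#: next=.  (t=3,i=6, bit13=0)
  nb .##..: next=.  (t=2,i=1, bit12=0)
  nb .#.##: next=.  (t=0,i=3, bit11=0)
  nb .#.#.: next=#  (t=2,i=8, bit10=1)
  nb .#..#: next=#  (t=3,i=3, bit9=1)
  nb .#...: next=.  (t=4,i=4, bit8=0)
  nb ..###: next=#  (t=1,i=9, bit7=1)
  nb ..##.: next=.  (t=3,i=5, bit6=0)
  nb ..#.#: next=.  (t=0,i=2, bit5=0)
  nb ..#..: next=.  (t=3,i=2, bit4=0)
  nb ...##: next=.  (t=1,i=8, bit3=0)
  nb ...#.: next=#  (t=2,i=6, bit2=1)
  nb ....#: next=#  (t=1,i=7, bit1=1)
  nb .....: next=.  (t=1,i=3, bit0=0)
  bits 01110011001100100000011010000110 = 1932658310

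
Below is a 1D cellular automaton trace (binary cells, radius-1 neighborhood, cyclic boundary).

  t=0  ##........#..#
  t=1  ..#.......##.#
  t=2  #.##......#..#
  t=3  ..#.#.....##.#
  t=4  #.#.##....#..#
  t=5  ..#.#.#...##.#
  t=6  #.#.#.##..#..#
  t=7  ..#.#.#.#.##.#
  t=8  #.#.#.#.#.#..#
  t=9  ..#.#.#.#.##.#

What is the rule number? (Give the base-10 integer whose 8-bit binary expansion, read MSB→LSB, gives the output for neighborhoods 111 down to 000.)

28

  [7] ### => .  t=0,i=0
  [6] ##. => .  t=0,i=1
  [5] #.# => .  t=1,i=12
  [4] #.. => #  t=0,i=2
  [3] .## => #  t=0,i=13
  [2] .#. => #  t=0,i=10
  [1] ..# => .  t=0,i=9
  [0] ... => .  t=0,i=3
  bits 00011100 = 28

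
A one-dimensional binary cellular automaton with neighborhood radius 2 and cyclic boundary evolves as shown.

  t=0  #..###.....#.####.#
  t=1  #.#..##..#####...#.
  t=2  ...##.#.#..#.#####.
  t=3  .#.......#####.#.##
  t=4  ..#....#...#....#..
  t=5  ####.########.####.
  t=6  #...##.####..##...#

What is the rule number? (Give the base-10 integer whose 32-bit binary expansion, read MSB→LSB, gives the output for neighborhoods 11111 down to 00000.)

  #####|#  b31=1 t=1,i=11
  ####.|.  b30=0 t=0,i=15
  ###.#|.  b29=0 t=0,i=16
  ###..|#  b28=1 t=0,i=5
  ##.##|#  b27=1 t=0,i=17
  ##.#.|.  b26=0 t=2,i=5
  ##..#|.  b25=0 t=0,i=1
  ##...|#  b24=1 t=0,i=6
  #.###|#  b23=1 t=0,i=13
  #.##.|.  b22=0 t=0,i=18
  #.#.#|.  b21=0 t=1,i=0
  #.#..|.  b20=0 t=1,i=2
  #..##|#  b19=1 t=0,i=2
  #..#.|#  b18=1 t=2,i=10
  #...#|#  b17=1 t=1,i=15
  #....|.  b16=0 t=0,i=7
  .####|.  b15=0 t=0,i=14
  .###.|.  b14=0 t=0,i=4
  .##.#|.  b13=0 t=2,i=4
  .##..|#  b12=1 t=0,i=0
  .#.##|#  b11=1 t=0,i=12
  .#.#.|.  b10=0 t=1,i=1
  .#..#|#  b9=1 t=1,i=3
  .#...|#  b8=1 t=3,i=2
  ..###|.  b7=0 t=0,i=3
  ..##.|.  b6=0 t=1,i=5
  ..#.#|#  b5=1 t=0,i=11
  ..#..|#  b4=1 t=4,i=2
  ...##|.  b3=0 t=2,i=2
  ...#.|#  b2=1 t=0,i=10
  ....#|#  b1=1 t=0,i=9
  .....|.  b0=0 t=0,i=8
  bits 10011001100011100001101100110110 = 2576227126

2576227126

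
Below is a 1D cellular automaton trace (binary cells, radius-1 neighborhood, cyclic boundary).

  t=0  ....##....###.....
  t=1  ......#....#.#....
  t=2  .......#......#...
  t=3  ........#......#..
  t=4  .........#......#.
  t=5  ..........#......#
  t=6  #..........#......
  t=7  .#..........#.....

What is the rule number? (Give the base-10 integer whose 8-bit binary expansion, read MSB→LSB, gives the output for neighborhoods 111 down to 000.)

144

  [7] ### => #  t=0,i=11
  [6] ##. => .  t=0,i=5
  [5] #.# => .  t=1,i=12
  [4] #.. => #  t=0,i=6
  [3] .## => .  t=0,i=4
  [2] .#. => .  t=1,i=6
  [1] ..# => .  t=0,i=3
  [0] ... => .  t=0,i=0
  bits 10010000 = 144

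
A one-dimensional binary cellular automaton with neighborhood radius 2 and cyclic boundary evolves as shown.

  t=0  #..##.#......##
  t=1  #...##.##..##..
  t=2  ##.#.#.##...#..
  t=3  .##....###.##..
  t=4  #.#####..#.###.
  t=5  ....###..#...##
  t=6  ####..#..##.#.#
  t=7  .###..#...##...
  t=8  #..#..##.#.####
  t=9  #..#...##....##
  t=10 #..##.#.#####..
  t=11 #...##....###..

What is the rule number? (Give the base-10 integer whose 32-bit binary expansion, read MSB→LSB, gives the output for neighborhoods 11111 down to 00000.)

4114690366

  ##### -> #   bit 31 = 1  t=4,i=4
  ####. -> #   bit 30 = 1  t=4,i=5
  ###.# -> #   bit 29 = 1  t=3,i=9
  ###.. -> #   bit 28 = 1  t=0,i=0
  ##.## -> .   bit 27 = 0  t=1,i=6
  ##.#. -> #   bit 26 = 1  t=0,i=5
  ##..# -> .   bit 25 = 0  t=0,i=1
  ##... -> #   bit 24 = 1  t=2,i=9
  #.### -> .   bit 23 = 0  t=4,i=2
  #.##. -> #   bit 22 = 1  t=1,i=7
  #.#.# -> .   bit 21 = 0  t=2,i=3
  #.#.. -> .   bit 20 = 0  t=0,i=6
  #..## -> .   bit 19 = 0  t=0,i=2
  #..#. -> .   bit 18 = 0  t=1,i=14
  #...# -> .   bit 17 = 0  t=1,i=2
  #.... -> #   bit 16 = 1  t=0,i=8
  .#### -> .   bit 15 = 0  t=4,i=3
  .###. -> .   bit 14 = 0  t=0,i=14
  .##.# -> #   bit 13 = 1  t=0,i=4
  .##.. -> #   bit 12 = 1  t=1,i=8
  .#.## -> .   bit 11 = 0  t=2,i=6
  .#.#. -> .   bit 10 = 0  t=2,i=4
  .#..# -> .   bit 9 = 0  t=2,i=13
  .#... -> #   bit 8 = 1  t=0,i=7
  ..### -> .   bit 7 = 0  t=0,i=13
  ..##. -> .   bit 6 = 0  t=0,i=3
  ..#.# -> #   bit 5 = 1  t=4,i=9
  ..#.. -> #   bit 4 = 1  t=1,i=0
  ...## -> #   bit 3 = 1  t=0,i=12
  ...#. -> #   bit 2 = 1  t=2,i=11
  ....# -> #   bit 1 = 1  t=0,i=11
  ..... -> .   bit 0 = 0  t=0,i=9
  bits 11110101010000010011000100111110 = 4114690366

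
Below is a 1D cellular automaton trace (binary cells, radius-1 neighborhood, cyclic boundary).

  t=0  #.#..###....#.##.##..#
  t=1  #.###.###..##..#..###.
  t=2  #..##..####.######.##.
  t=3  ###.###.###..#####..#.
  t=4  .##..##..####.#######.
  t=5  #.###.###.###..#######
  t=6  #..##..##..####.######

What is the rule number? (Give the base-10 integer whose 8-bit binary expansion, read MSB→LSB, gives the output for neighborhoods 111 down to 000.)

  ###|#  b7=1 t=0,i=6
  ##.|#  b6=1 t=0,i=0
  #.#|.  b5=0 t=0,i=1
  #..|#  b4=1 t=0,i=3
  .##|.  b3=0 t=0,i=5
  .#.|#  b2=1 t=0,i=2
  ..#|#  b1=1 t=0,i=4
  ...|.  b0=0 t=0,i=9
  bits 11010110 = 214

214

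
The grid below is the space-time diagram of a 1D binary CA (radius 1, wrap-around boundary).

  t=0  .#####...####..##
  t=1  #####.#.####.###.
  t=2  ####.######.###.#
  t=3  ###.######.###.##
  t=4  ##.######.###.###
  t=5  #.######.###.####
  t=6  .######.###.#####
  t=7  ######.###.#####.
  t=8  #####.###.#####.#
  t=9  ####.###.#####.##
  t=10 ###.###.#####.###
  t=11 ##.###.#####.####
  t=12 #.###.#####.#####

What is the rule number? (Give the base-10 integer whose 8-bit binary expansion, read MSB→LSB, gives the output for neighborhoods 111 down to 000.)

190

  ### -> #   bit 7 = 1  t=0,i=2
  ##. -> .   bit 6 = 0  t=0,i=5
  #.# -> #   bit 5 = 1  t=0,i=0
  #.. -> #   bit 4 = 1  t=0,i=6
  .## -> #   bit 3 = 1  t=0,i=1
  .#. -> #   bit 2 = 1  t=1,i=6
  ..# -> #   bit 1 = 1  t=0,i=8
  ... -> .   bit 0 = 0  t=0,i=7
  bits 10111110 = 190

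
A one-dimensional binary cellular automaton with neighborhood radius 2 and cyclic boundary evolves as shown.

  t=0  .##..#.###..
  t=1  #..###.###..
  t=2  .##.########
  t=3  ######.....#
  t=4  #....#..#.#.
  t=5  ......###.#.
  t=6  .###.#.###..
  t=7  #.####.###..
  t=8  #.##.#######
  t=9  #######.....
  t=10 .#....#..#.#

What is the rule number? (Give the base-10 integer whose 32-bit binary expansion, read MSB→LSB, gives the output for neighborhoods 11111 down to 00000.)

1055711785

  nb #####: next=.  (t=2,i=6, bit31=0)
  nb ####.: next=.  (t=2,i=10, bit30=0)
  nb ###.#: next=#  (t=1,i=5, bit29=1)
  nb ###..: next=#  (t=0,i=9, bit28=1)
  nb ##.##: next=#  (t=1,i=6, bit27=1)
  nb ##.#.: next=#  (t=5,i=9, bit26=1)
  nb ##..#: next=#  (t=0,i=3, bit25=1)
  nb ##...: next=.  (t=0,i=10, bit24=0)
  nb #.###: next=#  (t=0,i=7, bit23=1)
  nb #.##.: next=#  (t=2,i=1, bit22=1)
  nb #.#.#: next=#  (t=4,i=10, bit21=1)
  nb #.#..: next=.  (t=4,i=0, bit20=0)
  nb #..##: next=#  (t=1,i=2, bit19=1)
  nb #..#.: next=#  (t=0,i=4, bit18=1)
  nb #...#: next=.  (t=0,i=11, bit17=0)
  nb #....: next=.  (t=3,i=7, bit16=0)
  nb .####: next=#  (t=2,i=5, bit15=1)
  nb .###.: next=#  (t=0,i=8, bit14=1)
  nb .##.#: next=#  (t=2,i=2, bit13=1)
  nb .##..: next=.  (t=0,i=2, bit12=0)
  nb .#.##: next=.  (t=0,i=6, bit11=0)
  nb .#.#.: next=.  (t=4,i=9, bit10=0)
  nb .#..#: next=#  (t=1,i=1, bit9=1)
  nb .#...: next=.  (t=4,i=1, bit8=0)
  nb ..###: next=.  (t=1,i=3, bit7=0)
  nb ..##.: next=.  (t=0,i=1, bit6=0)
  nb ..#.#: next=#  (t=0,i=5, bit5=1)
  nb ..#..: next=.  (t=1,i=0, bit4=0)
  nb ...##: next=#  (t=0,i=0, bit3=1)
  nb ...#.: next=.  (t=4,i=4, bit2=0)
  nb ....#: next=.  (t=3,i=9, bit1=0)
  nb .....: next=#  (t=3,i=8, bit0=1)
  bits 00111110111011001110001000101001 = 1055711785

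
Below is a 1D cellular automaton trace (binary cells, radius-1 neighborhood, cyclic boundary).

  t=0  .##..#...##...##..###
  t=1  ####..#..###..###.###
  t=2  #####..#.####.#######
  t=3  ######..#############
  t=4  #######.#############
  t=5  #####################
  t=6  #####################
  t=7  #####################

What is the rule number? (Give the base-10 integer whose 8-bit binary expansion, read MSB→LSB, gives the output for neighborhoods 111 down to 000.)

248

  ### -> #   bit 7 = 1  t=0,i=19
  ##. -> #   bit 6 = 1  t=0,i=2
  #.# -> #   bit 5 = 1  t=0,i=0
  #.. -> #   bit 4 = 1  t=0,i=3
  .## -> #   bit 3 = 1  t=0,i=1
  .#. -> .   bit 2 = 0  t=0,i=5
  ..# -> .   bit 1 = 0  t=0,i=4
  ... -> .   bit 0 = 0  t=0,i=7
  bits 11111000 = 248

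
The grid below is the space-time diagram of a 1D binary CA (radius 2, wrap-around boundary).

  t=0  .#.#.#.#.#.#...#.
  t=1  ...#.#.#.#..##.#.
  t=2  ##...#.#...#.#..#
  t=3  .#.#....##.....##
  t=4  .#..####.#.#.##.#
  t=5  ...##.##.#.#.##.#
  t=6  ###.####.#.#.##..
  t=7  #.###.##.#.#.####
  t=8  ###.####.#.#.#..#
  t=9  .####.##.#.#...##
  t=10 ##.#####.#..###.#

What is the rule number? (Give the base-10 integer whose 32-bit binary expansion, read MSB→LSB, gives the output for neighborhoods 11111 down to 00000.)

  [31] ##### => .  t=7,i=15
  [30] ####. => #  t=4,i=6
  [29] ###.# => #  t=4,i=7
  [28] ###.. => #  t=2,i=1
  [27] ##.## => #  t=5,i=5
  [26] ##.#. => .  t=1,i=14
  [25] ##..# => #  t=6,i=15
  [24] ##... => .  t=2,i=2
  [23] #.### => #  t=6,i=4
  [22] #.##. => #  t=4,i=13
  [21] #.#.# => #  t=0,i=3
  [20] #.#.. => .  t=0,i=11
  [19] #..## => #  t=1,i=11
  [18] #..#. => .  t=0,i=0
  [17] #...# => #  t=0,i=13
  [16] #.... => #  t=1,i=0
  [15] .#### => .  t=4,i=5
  [14] .###. => .  t=2,i=0
  [13] .##.# => #  t=1,i=13
  [12] .##.. => #  t=3,i=9
  [11] .#.## => .  t=4,i=12
  [10] .#.#. => .  t=0,i=2
  [9] .#..# => .  t=0,i=16
  [8] .#... => #  t=0,i=12
  [7] ..### => #  t=2,i=16
  [6] ..##. => .  t=1,i=12
  [5] ..#.# => .  t=0,i=1
  [4] ..#.. => #  t=0,i=15
  [3] ...## => #  t=3,i=7
  [2] ...#. => .  t=0,i=14
  [1] ....# => #  t=1,i=1
  [0] ..... => .  t=3,i=12
  bits 01111010111010110011000110011010 = 2062234010

2062234010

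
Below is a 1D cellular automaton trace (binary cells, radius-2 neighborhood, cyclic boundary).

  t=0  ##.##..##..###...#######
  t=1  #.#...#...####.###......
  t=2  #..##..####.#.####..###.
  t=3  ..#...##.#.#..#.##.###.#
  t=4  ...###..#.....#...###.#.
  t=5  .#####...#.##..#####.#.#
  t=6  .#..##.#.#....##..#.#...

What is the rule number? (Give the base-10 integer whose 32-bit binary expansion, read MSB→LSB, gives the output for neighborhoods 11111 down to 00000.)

  [31] ##### => .  t=0,i=19
  [30] ####. => #  t=0,i=0
  [29] ###.# => .  t=0,i=1
  [28] ###.. => #  t=0,i=13
  [27] ##.## => #  t=0,i=2
  [26] ##.#. => #  t=2,i=11
  [25] ##..# => .  t=0,i=5
  [24] ##... => .  t=0,i=14
  [23] #.### => #  t=1,i=15
  [22] #.##. => .  t=0,i=3
  [21] #.#.# => .  t=2,i=12
  [20] #.#.. => .  t=1,i=2
  [19] #..## => #  t=0,i=6
  [18] #..#. => .  t=3,i=1
  [17] #...# => #  t=0,i=15
  [16] #.... => .  t=1,i=19
  [15] .#### => .  t=0,i=18
  [14] .###. => #  t=0,i=12
  [13] .##.# => .  t=3,i=7
  [12] .##.. => .  t=0,i=4
  [11] .#.## => .  t=2,i=13
  [10] .#.#. => .  t=1,i=1
  [9] .#..# => .  t=2,i=1
  [8] .#... => #  t=1,i=3
  [7] ..### => #  t=0,i=11
  [6] ..##. => .  t=0,i=7
  [5] ..#.# => #  t=1,i=0
  [4] ..#.. => .  t=1,i=6
  [3] ...## => #  t=0,i=16
  [2] ...#. => .  t=1,i=5
  [1] ....# => #  t=1,i=22
  [0] ..... => #  t=1,i=20
  bits 01011100100010100100000110101011 = 1552564651

1552564651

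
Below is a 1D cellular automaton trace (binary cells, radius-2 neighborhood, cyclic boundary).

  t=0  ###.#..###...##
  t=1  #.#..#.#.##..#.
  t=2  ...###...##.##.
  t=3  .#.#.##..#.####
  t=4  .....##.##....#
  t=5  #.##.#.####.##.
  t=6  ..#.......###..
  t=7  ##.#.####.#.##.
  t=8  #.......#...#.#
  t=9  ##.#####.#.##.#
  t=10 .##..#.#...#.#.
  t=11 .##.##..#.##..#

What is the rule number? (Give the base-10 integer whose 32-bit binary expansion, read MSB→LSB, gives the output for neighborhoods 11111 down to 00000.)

3108246503

  [31] ##### => #  t=0,i=0
  [30] ####. => .  t=0,i=1
  [29] ###.# => #  t=0,i=2
  [28] ###.. => #  t=0,i=9
  [27] ##.## => #  t=2,i=11
  [26] ##.#. => .  t=0,i=3
  [25] ##..# => .  t=1,i=11
  [24] ##... => #  t=0,i=10
  [23] #.### => .  t=3,i=11
  [22] #.##. => #  t=1,i=9
  [21] #.#.# => .  t=1,i=0
  [20] #.#.. => .  t=0,i=4
  [19] #..## => .  t=0,i=6
  [18] #..#. => #  t=1,i=4
  [17] #...# => .  t=0,i=11
  [16] #.... => .  t=2,i=0
  [15] .#### => .  t=0,i=14
  [14] .###. => .  t=0,i=8
  [13] .##.# => .  t=2,i=10
  [12] .##.. => #  t=1,i=10
  [11] .#.## => .  t=1,i=8
  [10] .#.#. => .  t=1,i=1
  [9] .#..# => #  t=0,i=5
  [8] .#... => #  t=4,i=0
  [7] ..### => #  t=0,i=7
  [6] ..##. => #  t=2,i=9
  [5] ..#.# => #  t=1,i=5
  [4] ..#.. => .  t=4,i=14
  [3] ...## => .  t=0,i=12
  [2] ...#. => #  t=4,i=13
  [1] ....# => #  t=2,i=1
  [0] ..... => #  t=4,i=2
  bits 10111001010001000001001111100111 = 3108246503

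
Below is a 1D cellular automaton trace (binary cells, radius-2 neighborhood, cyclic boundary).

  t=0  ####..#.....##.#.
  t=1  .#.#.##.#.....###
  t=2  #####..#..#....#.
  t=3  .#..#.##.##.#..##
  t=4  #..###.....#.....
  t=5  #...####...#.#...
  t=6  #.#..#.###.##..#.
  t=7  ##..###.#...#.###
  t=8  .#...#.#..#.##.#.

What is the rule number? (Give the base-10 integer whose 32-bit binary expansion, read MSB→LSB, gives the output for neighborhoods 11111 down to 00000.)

354933808

  [31] ##### => .  t=2,i=2
  [30] ####. => .  t=0,i=2
  [29] ###.# => .  t=1,i=16
  [28] ###.. => #  t=0,i=3
  [27] ##.## => .  t=3,i=8
  [26] ##.#. => #  t=0,i=14
  [25] ##..# => .  t=0,i=4
  [24] ##... => #  t=4,i=6
  [23] #.### => .  t=0,i=0
  [22] #.##. => .  t=1,i=5
  [21] #.#.# => #  t=0,i=15
  [20] #.#.. => .  t=1,i=8
  [19] #..## => .  t=3,i=14
  [18] #..#. => #  t=0,i=5
  [17] #...# => #  t=5,i=2
  [16] #.... => #  t=0,i=8
  [15] .#### => #  t=0,i=1
  [14] .###. => #  t=1,i=15
  [13] .##.# => .  t=0,i=13
  [12] .##.. => #  t=6,i=12
  [11] .#.## => #  t=0,i=16
  [10] .#.#. => #  t=1,i=2
  [9] .#..# => .  t=2,i=8
  [8] .#... => .  t=0,i=7
  [7] ..### => .  t=1,i=14
  [6] ..##. => .  t=0,i=12
  [5] ..#.# => #  t=2,i=15
  [4] ..#.. => #  t=0,i=6
  [3] ...## => .  t=0,i=11
  [2] ...#. => .  t=2,i=14
  [1] ....# => .  t=0,i=10
  [0] ..... => .  t=0,i=9
  bits 00010101001001111101110000110000 = 354933808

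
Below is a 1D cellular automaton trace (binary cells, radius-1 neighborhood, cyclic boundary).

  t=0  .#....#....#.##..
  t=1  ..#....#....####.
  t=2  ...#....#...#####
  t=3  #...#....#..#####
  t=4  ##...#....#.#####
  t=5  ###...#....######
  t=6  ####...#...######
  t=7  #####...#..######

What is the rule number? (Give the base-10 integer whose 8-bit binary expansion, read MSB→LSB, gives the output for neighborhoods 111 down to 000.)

248

  ###|#  b7=1 t=1,i=13
  ##.|#  b6=1 t=0,i=14
  #.#|#  b5=1 t=0,i=12
  #..|#  b4=1 t=0,i=2
  .##|#  b3=1 t=0,i=13
  .#.|.  b2=0 t=0,i=1
  ..#|.  b1=0 t=0,i=0
  ...|.  b0=0 t=0,i=3
  bits 11111000 = 248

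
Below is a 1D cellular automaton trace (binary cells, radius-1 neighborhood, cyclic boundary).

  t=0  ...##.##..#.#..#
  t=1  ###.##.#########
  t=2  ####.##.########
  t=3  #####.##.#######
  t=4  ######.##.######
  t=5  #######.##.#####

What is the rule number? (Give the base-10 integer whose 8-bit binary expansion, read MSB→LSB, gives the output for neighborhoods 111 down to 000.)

  ### -> #   bit 7 = 1  t=1,i=0
  ##. -> #   bit 6 = 1  t=0,i=4
  #.# -> #   bit 5 = 1  t=0,i=5
  #.. -> #   bit 4 = 1  t=0,i=0
  .## -> .   bit 3 = 0  t=0,i=3
  .#. -> #   bit 2 = 1  t=0,i=10
  ..# -> #   bit 1 = 1  t=0,i=2
  ... -> #   bit 0 = 1  t=0,i=1
  bits 11110111 = 247

247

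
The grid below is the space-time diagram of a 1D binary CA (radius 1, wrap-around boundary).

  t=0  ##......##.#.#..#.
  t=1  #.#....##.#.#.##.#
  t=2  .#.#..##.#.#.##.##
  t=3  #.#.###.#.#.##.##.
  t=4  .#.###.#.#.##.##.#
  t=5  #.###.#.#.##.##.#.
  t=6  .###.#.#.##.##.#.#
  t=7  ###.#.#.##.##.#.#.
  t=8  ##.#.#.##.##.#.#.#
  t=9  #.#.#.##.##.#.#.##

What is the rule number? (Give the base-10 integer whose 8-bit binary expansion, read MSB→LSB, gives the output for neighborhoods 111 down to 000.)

  ### -> #   bit 7 = 1  t=3,i=5
  ##. -> .   bit 6 = 0  t=0,i=1
  #.# -> #   bit 5 = 1  t=0,i=10
  #.. -> #   bit 4 = 1  t=0,i=2
  .## -> #   bit 3 = 1  t=0,i=0
  .#. -> .   bit 2 = 0  t=0,i=11
  ..# -> #   bit 1 = 1  t=0,i=7
  ... -> .   bit 0 = 0  t=0,i=3
  bits 10111010 = 186

186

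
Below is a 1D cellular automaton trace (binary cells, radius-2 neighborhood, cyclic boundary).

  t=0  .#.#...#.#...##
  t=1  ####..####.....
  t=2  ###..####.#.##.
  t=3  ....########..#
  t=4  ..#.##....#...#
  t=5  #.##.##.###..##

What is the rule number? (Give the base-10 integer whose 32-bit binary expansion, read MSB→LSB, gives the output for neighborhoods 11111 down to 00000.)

  ##### -> .   bit 31 = 0  t=3,i=6
  ####. -> #   bit 30 = 1  t=1,i=2
  ###.# -> #   bit 29 = 1  t=2,i=8
  ###.. -> .   bit 28 = 0  t=1,i=3
  ##.## -> #   bit 27 = 1  t=2,i=14
  ##.#. -> #   bit 26 = 1  t=0,i=0
  ##..# -> .   bit 25 = 0  t=1,i=4
  ##... -> #   bit 24 = 1  t=1,i=10
  #.### -> .   bit 23 = 0  t=2,i=0
  #.##. -> .   bit 22 = 0  t=2,i=12
  #.#.# -> #   bit 21 = 1  t=0,i=1
  #.#.. -> #   bit 20 = 1  t=0,i=3
  #..## -> #   bit 19 = 1  t=1,i=5
  #..#. -> .   bit 18 = 0  t=3,i=13
  #...# -> .   bit 17 = 0  t=0,i=5
  #.... -> .   bit 16 = 0  t=1,i=11
  .#### -> #   bit 15 = 1  t=1,i=1
  .###. -> .   bit 14 = 0  t=2,i=1
  .##.# -> .   bit 13 = 0  t=0,i=14
  .##.. -> #   bit 12 = 1  t=4,i=5
  .#.## -> #   bit 11 = 1  t=2,i=11
  .#.#. -> #   bit 10 = 1  t=0,i=2
  .#..# -> #   bit 9 = 1  t=4,i=0
  .#... -> .   bit 8 = 0  t=0,i=4
  ..### -> #   bit 7 = 1  t=1,i=0
  ..##. -> .   bit 6 = 0  t=0,i=13
  ..#.# -> #   bit 5 = 1  t=0,i=7
  ..#.. -> #   bit 4 = 1  t=3,i=14
  ...## -> .   bit 3 = 0  t=0,i=12
  ...#. -> #   bit 2 = 1  t=0,i=6
  ....# -> #   bit 1 = 1  t=1,i=13
  ..... -> #   bit 0 = 1  t=1,i=12
  bits 01101101001110001001111010110111 = 1832427191

1832427191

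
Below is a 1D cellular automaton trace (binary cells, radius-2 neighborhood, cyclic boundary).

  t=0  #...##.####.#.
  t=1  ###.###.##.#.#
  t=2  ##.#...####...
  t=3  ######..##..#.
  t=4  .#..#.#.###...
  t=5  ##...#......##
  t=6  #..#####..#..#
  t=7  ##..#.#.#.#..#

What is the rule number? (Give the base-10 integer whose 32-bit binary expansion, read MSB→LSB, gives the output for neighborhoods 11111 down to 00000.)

1314108758

  #####|.  b31=0 t=3,i=2
  ####.|#  b30=1 t=0,i=9
  ###.#|.  b29=0 t=0,i=10
  ###..|.  b28=0 t=2,i=10
  ##.##|#  b27=1 t=0,i=6
  ##.#.|#  b26=1 t=0,i=11
  ##..#|#  b25=1 t=3,i=6
  ##...|.  b24=0 t=2,i=11
  #.###|.  b23=0 t=0,i=7
  #.##.|#  b22=1 t=1,i=8
  #.#.#|.  b21=0 t=0,i=12
  #.#..|#  b20=1 t=0,i=0
  #..##|.  b19=0 t=3,i=7
  #..#.|.  b18=0 t=3,i=11
  #...#|#  b17=1 t=0,i=2
  #....|#  b16=1 t=4,i=12
  .####|#  b15=1 t=0,i=8
  .###.|.  b14=0 t=1,i=5
  .##.#|#  b13=1 t=0,i=5
  .##..|#  b12=1 t=3,i=9
  .#.##|.  b11=0 t=1,i=12
  .#.#.|#  b10=1 t=0,i=13
  .#..#|.  b9=0 t=4,i=2
  .#...|#  b8=1 t=0,i=1
  ..###|.  b7=0 t=2,i=7
  ..##.|#  b6=1 t=0,i=4
  ..#.#|.  b5=0 t=3,i=12
  ..#..|#  b4=1 t=4,i=1
  ...##|.  b3=0 t=0,i=3
  ...#.|#  b2=1 t=4,i=0
  ....#|#  b1=1 t=4,i=13
  .....|.  b0=0 t=5,i=8
  bits 01001110010100111011010101010110 = 1314108758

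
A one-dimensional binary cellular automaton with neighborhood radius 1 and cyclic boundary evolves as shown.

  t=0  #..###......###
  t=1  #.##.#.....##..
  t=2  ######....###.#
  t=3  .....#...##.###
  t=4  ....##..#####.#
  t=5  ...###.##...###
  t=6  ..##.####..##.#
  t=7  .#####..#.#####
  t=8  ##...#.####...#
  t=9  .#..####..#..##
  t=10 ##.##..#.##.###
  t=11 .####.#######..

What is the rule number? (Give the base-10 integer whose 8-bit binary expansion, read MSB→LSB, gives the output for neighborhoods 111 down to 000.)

  [7] ### => .  t=0,i=4
  [6] ##. => #  t=0,i=0
  [5] #.# => #  t=1,i=1
  [4] #.. => .  t=0,i=1
  [3] .## => #  t=0,i=3
  [2] .#. => #  t=1,i=0
  [1] ..# => #  t=0,i=2
  [0] ... => .  t=0,i=7
  bits 01101110 = 110

110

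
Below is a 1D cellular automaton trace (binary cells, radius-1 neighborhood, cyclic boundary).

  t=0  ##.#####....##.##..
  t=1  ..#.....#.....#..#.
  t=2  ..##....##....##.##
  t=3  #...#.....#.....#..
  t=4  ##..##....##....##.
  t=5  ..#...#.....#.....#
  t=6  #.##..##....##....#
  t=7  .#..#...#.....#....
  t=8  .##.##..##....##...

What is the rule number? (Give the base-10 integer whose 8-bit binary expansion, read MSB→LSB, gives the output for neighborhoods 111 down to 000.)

52

  nb ###: next=.  (t=0,i=4, bit7=0)
  nb ##.: next=.  (t=0,i=1, bit6=0)
  nb #.#: next=#  (t=0,i=2, bit5=1)
  nb #..: next=#  (t=0,i=8, bit4=1)
  nb .##: next=.  (t=0,i=0, bit3=0)
  nb .#.: next=#  (t=1,i=2, bit2=1)
  nb ..#: next=.  (t=0,i=11, bit1=0)
  nb ...: next=.  (t=0,i=9, bit0=0)
  bits 00110100 = 52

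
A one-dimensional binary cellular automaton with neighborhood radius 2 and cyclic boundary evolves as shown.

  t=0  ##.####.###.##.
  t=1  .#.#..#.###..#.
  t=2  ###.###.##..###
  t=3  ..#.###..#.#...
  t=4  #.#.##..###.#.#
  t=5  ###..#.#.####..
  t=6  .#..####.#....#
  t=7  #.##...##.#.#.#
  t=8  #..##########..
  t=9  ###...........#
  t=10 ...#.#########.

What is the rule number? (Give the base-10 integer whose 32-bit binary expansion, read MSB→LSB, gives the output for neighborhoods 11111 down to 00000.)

  [31] ##### => .  t=2,i=0
  [30] ####. => .  t=0,i=5
  [29] ###.# => #  t=0,i=6
  [28] ###.. => .  t=1,i=10
  [27] ##.## => .  t=0,i=2
  [26] ##.#. => #  t=4,i=1
  [25] ##..# => .  t=1,i=11
  [24] ##... => #  t=7,i=4
  [23] #.### => #  t=0,i=3
  [22] #.##. => .  t=0,i=0
  [21] #.#.# => #  t=4,i=2
  [20] #.#.. => .  t=1,i=3
  [19] #..## => #  t=2,i=11
  [18] #..#. => #  t=1,i=0
  [17] #...# => #  t=7,i=5
  [16] #.... => .  t=3,i=13
  [15] .#### => .  t=0,i=4
  [14] .###. => #  t=0,i=9
  [13] .##.# => #  t=0,i=1
  [12] .##.. => #  t=2,i=9
  [11] .#.## => .  t=1,i=7
  [10] .#.#. => #  t=1,i=2
  [9] .#..# => #  t=1,i=4
  [8] .#... => #  t=3,i=12
  [7] ..### => .  t=2,i=12
  [6] ..##. => #  t=7,i=7
  [5] ..#.# => #  t=1,i=1
  [4] ..#.. => #  t=1,i=13
  [3] ...## => #  t=7,i=6
  [2] ...#. => .  t=3,i=1
  [1] ....# => #  t=3,i=0
  [0] ..... => #  t=3,i=14
  bits 00100101101011100111011101111011 = 632190843

632190843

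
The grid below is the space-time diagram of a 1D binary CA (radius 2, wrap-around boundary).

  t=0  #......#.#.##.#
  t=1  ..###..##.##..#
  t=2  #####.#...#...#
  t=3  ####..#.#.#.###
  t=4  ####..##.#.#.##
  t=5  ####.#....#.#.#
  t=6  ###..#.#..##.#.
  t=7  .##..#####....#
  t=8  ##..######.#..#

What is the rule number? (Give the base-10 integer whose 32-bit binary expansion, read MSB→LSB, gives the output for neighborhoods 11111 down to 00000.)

  nb #####: next=#  (t=2,i=1, bit31=1)
  nb ####.: next=#  (t=2,i=3, bit30=1)
  nb ###.#: next=.  (t=2,i=4, bit29=0)
  nb ###..: next=#  (t=1,i=4, bit28=1)
  nb ##.##: next=.  (t=0,i=13, bit27=0)
  nb ##.#.: next=.  (t=2,i=5, bit26=0)
  nb ##..#: next=.  (t=1,i=5, bit25=0)
  nb ##...: next=.  (t=0,i=1, bit24=0)
  nb #.###: next=.  (t=3,i=12, bit23=0)
  nb #.##.: next=#  (t=0,i=11, bit22=1)
  nb #.#.#: next=.  (t=0,i=9, bit21=0)
  nb #.#..: next=#  (t=2,i=6, bit20=1)
  nb #..##: next=#  (t=1,i=1, bit19=1)
  nb #..#.: next=.  (t=1,i=13, bit18=0)
  nb #...#: next=#  (t=2,i=8, bit17=1)
  nb #....: next=#  (t=0,i=2, bit16=1)
  nb .####: next=#  (t=2,i=0, bit15=1)
  nb .###.: next=#  (t=1,i=3, bit14=1)
  nb .##.#: next=.  (t=0,i=12, bit13=0)
  nb .##..: next=.  (t=0,i=0, bit12=0)
  nb .#.##: next=#  (t=0,i=10, bit11=1)
  nb .#.#.: next=#  (t=0,i=8, bit10=1)
  nb .#..#: next=#  (t=1,i=0, bit9=1)
  nb .#...: next=.  (t=2,i=7, bit8=0)
  nb ..###: next=#  (t=1,i=2, bit7=1)
  nb ..##.: next=.  (t=1,i=7, bit6=0)
  nb ..#.#: next=#  (t=0,i=7, bit5=1)
  nb ..#..: next=#  (t=1,i=14, bit4=1)
  nb ...##: next=#  (t=2,i=13, bit3=1)
  nb ...#.: next=.  (t=0,i=6, bit2=0)
  nb ....#: next=.  (t=0,i=5, bit1=0)
  nb .....: next=#  (t=0,i=3, bit0=1)
  bits 11010000010110111100111010111001 = 3495677625

3495677625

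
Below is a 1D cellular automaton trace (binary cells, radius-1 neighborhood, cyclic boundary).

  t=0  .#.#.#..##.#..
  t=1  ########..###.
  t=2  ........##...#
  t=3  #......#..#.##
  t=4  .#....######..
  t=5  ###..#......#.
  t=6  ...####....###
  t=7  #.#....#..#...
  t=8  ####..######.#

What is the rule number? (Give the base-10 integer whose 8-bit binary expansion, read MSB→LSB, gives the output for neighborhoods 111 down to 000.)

  ### -> .   bit 7 = 0  t=1,i=1
  ##. -> .   bit 6 = 0  t=0,i=9
  #.# -> #   bit 5 = 1  t=0,i=2
  #.. -> #   bit 4 = 1  t=0,i=6
  .## -> .   bit 3 = 0  t=0,i=8
  .#. -> #   bit 2 = 1  t=0,i=1
  ..# -> #   bit 1 = 1  t=0,i=0
  ... -> .   bit 0 = 0  t=0,i=13
  bits 00110110 = 54

54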